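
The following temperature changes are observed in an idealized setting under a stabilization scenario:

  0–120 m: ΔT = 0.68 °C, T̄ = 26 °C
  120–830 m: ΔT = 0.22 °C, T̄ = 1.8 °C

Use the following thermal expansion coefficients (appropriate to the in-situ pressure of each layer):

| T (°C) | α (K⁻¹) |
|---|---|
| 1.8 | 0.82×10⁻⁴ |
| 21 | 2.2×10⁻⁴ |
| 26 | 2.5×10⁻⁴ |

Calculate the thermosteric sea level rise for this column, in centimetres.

Δh ≈ 3.3 cm

Layer 1 at 26 °C → α = 2.5×10⁻⁴ K⁻¹
Layer 2 at 1.8 °C → α = 0.82×10⁻⁴ K⁻¹
0–120 m: 120 × 0.68 × 2.5×10⁻⁴ = 0.02040 m
Layer 2: 0.82×10⁻⁴ × 710 × 0.22 = 0.0128084 m
Δh = 0.02040 + 0.0128084 = 0.0332084 m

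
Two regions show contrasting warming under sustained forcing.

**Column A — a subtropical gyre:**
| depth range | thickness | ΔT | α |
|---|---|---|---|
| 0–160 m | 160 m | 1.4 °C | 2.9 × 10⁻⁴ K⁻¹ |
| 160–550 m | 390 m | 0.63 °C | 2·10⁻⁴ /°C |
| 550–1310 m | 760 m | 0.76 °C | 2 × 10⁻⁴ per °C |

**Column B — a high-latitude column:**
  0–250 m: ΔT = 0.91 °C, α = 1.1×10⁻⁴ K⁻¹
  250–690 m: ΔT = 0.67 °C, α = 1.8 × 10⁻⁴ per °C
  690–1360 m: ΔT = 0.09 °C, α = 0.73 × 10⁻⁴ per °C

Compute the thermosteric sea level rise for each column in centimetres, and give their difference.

A Layer 1: 160 × 1.4 × 2.9×10⁻⁴ = 0.06496 m
A Layer 2: 390 × 2×10⁻⁴ × 0.63 = 0.04914 m
A Layer 3: 760 × 0.76 × 2×10⁻⁴ = 0.11552 m
A total: 0.22962 m
B Layer 1: 250 × 0.91 × 1.1×10⁻⁴ = 0.025025 m
B 250–690 m: 0.67 × 1.8×10⁻⁴ × 440 = 0.053064 m
B 670 × 0.73×10⁻⁴ × 0.09 = 0.0044019 m
B total: 0.0824909 m
Difference: 0.22962 − 0.0824909 = 0.1471291 m

Δh_A ≈ 23.0 cm, Δh_B ≈ 8.25 cm; difference ≈ 14.7 cm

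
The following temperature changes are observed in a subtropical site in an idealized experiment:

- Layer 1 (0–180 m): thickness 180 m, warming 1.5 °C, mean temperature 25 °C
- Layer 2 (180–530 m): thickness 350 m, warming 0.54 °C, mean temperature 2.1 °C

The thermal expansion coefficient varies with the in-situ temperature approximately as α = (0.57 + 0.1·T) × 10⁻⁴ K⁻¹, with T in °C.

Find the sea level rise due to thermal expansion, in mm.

Δh = 97.6 mm

Layer 1: α = (0.57 + 0.1×25)×10⁻⁴ = 3.07×10⁻⁴ K⁻¹
Layer 2: α = (0.57 + 0.1×2.1)×10⁻⁴ = 0.78×10⁻⁴ K⁻¹
0–180 m: 180 × 3.07×10⁻⁴ × 1.5 = 0.08289 m
Layer 2: 0.54 × 0.78×10⁻⁴ × 350 = 0.014742 m
Δh = 0.08289 + 0.014742 = 0.097632 m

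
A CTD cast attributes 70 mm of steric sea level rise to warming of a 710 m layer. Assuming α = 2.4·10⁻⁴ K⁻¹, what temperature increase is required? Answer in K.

ΔT = Δh/(αH) = 0.07 / (2.4×10⁻⁴ × 710) ≈ 0.4108 K

about 0.41 K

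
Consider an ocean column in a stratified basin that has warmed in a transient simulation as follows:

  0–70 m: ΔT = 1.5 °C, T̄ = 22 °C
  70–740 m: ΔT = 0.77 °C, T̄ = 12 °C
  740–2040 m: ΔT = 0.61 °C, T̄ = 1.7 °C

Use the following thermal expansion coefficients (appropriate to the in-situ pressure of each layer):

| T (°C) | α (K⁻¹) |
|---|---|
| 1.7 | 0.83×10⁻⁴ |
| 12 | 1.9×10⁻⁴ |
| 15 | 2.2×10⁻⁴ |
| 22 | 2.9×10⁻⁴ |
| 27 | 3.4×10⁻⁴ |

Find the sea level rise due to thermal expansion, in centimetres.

Δh ≈ 19.4 cm

Layer 1 at 22 °C → α = 2.9×10⁻⁴ K⁻¹
Layer 2 at 12 °C → α = 1.9×10⁻⁴ K⁻¹
Layer 3 at 1.7 °C → α = 0.83×10⁻⁴ K⁻¹
0–70 m: 1.5 × 70 × 2.9×10⁻⁴ = 0.03045 m
Layer 2: 670 × 0.77 × 1.9×10⁻⁴ = 0.098021 m
0.61 × 0.83×10⁻⁴ × 1300 = 0.065819 m
Δh = 0.03045 + 0.098021 + 0.065819 = 0.19429 m ≈ 19.4 cm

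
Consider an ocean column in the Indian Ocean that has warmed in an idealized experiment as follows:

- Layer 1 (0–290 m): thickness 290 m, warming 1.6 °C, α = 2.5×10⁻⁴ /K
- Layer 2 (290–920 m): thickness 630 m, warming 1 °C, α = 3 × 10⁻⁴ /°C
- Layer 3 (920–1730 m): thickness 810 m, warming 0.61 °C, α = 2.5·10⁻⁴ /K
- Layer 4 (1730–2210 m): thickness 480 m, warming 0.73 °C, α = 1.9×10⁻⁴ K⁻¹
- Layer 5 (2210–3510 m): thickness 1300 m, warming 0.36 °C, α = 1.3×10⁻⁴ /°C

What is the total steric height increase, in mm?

560 mm

Layer 1: 1.6 × 290 × 2.5×10⁻⁴ = 0.11600 m
290–920 m: 630 × 1 × 3×10⁻⁴ = 0.18900 m
920–1730 m: 0.61 × 810 × 2.5×10⁻⁴ = 0.123525 m
0.73 × 1.9×10⁻⁴ × 480 = 0.066576 m
1.3×10⁻⁴ × 0.36 × 1300 = 0.06084 m
Δh = 0.11600 + 0.18900 + 0.123525 + 0.066576 + 0.06084 = 0.555941 m ≈ 560 mm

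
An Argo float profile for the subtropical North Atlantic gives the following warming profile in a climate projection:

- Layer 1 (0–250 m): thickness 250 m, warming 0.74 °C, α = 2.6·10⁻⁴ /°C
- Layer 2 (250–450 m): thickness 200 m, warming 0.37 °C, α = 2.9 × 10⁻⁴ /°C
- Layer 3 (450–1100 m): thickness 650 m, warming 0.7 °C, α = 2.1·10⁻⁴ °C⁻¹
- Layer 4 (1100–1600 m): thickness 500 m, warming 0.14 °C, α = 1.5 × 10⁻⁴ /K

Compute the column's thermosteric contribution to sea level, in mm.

about 180 mm

Layer 1: 2.6×10⁻⁴ × 250 × 0.74 = 0.04810 m
250–450 m: 2.9×10⁻⁴ × 200 × 0.37 = 0.02146 m
0.7 × 650 × 2.1×10⁻⁴ = 0.09555 m
1100–1600 m: 500 × 1.5×10⁻⁴ × 0.14 = 0.01050 m
Δh = 0.04810 + 0.02146 + 0.09555 + 0.01050 = 0.17561 m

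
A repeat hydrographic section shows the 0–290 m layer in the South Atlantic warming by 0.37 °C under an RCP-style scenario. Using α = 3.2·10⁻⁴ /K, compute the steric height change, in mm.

Δh ≈ 34.3 mm

Δh = αΔT·H = 3.2×10⁻⁴ × 0.37 × 290 = 0.034336 m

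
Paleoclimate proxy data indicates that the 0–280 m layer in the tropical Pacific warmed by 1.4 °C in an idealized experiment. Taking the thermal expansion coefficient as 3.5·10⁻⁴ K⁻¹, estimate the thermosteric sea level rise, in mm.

137 mm of thermosteric rise

Δh = αΔT·H = 3.5×10⁻⁴ × 1.4 × 280 = 0.13720 m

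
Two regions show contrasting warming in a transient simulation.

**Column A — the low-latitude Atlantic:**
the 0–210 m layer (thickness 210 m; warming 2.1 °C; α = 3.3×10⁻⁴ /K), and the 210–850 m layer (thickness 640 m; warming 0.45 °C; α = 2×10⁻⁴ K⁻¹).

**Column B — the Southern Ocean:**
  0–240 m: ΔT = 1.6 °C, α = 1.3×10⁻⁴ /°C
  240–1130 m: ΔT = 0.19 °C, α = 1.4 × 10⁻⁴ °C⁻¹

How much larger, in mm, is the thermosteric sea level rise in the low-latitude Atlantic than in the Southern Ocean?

130 mm

A Layer 1: 3.3×10⁻⁴ × 2.1 × 210 = 0.14553 m
A 2×10⁻⁴ × 0.45 × 640 = 0.05760 m
A total: 0.20313 m
B 240 × 1.3×10⁻⁴ × 1.6 = 0.04992 m
B 1.4×10⁻⁴ × 0.19 × 890 = 0.023674 m
B total: 0.073594 m
Difference: 0.20313 − 0.073594 = 0.129536 m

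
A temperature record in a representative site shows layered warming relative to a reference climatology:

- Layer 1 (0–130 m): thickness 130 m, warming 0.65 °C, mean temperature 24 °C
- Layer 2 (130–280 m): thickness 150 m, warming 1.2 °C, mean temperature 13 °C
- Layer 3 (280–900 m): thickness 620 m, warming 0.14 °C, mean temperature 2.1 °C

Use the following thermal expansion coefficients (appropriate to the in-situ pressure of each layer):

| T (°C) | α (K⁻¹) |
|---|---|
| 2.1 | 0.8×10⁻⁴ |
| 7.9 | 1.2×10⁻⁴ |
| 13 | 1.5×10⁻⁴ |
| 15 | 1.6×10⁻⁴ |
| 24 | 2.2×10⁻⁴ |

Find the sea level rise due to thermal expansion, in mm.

53 mm of thermosteric rise

Layer 1 at 24 °C → α = 2.2×10⁻⁴ K⁻¹
Layer 2 at 13 °C → α = 1.5×10⁻⁴ K⁻¹
Layer 3 at 2.1 °C → α = 0.8×10⁻⁴ K⁻¹
0–130 m: 130 × 2.2×10⁻⁴ × 0.65 = 0.01859 m
130–280 m: 150 × 1.2 × 1.5×10⁻⁴ = 0.02700 m
0.8×10⁻⁴ × 0.14 × 620 = 0.006944 m
Δh = 0.01859 + 0.02700 + 0.006944 = 0.052534 m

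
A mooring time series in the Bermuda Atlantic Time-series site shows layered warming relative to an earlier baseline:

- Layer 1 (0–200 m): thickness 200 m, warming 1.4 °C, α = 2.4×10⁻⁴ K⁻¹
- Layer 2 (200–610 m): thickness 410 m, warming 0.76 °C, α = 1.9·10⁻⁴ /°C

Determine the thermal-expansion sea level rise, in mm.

Δh = 126 mm

1.4 × 200 × 2.4×10⁻⁴ = 0.06720 m
200–610 m: 0.76 × 1.9×10⁻⁴ × 410 = 0.059204 m
Δh = 0.06720 + 0.059204 = 0.126404 m ≈ 126 mm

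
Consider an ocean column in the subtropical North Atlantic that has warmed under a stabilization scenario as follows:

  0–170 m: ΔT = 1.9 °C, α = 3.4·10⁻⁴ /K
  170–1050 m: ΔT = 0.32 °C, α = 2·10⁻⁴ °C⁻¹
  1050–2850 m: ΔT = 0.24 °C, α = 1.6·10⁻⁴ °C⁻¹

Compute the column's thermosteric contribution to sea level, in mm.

Δh = 240 mm

170 × 1.9 × 3.4×10⁻⁴ = 0.10982 m
170–1050 m: 2×10⁻⁴ × 880 × 0.32 = 0.05632 m
Layer 3: 1800 × 0.24 × 1.6×10⁻⁴ = 0.06912 m
Δh = 0.10982 + 0.05632 + 0.06912 = 0.23526 m ≈ 240 mm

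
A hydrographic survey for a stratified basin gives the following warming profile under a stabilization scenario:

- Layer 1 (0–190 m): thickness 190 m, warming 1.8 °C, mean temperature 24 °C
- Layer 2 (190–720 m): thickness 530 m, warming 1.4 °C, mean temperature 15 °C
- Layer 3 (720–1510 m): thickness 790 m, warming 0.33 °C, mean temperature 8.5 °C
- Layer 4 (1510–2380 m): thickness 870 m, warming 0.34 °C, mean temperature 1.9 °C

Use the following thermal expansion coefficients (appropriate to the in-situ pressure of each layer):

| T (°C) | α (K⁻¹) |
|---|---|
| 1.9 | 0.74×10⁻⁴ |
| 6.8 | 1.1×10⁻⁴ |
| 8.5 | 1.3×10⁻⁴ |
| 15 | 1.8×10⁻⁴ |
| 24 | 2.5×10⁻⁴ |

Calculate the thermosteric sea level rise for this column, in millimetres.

about 275 mm

Layer 1 at 24 °C → α = 2.5×10⁻⁴ K⁻¹
Layer 2 at 15 °C → α = 1.8×10⁻⁴ K⁻¹
Layer 3 at 8.5 °C → α = 1.3×10⁻⁴ K⁻¹
Layer 4 at 1.9 °C → α = 0.74×10⁻⁴ K⁻¹
0–190 m: 2.5×10⁻⁴ × 190 × 1.8 = 0.08550 m
Layer 2: 1.8×10⁻⁴ × 1.4 × 530 = 0.13356 m
1.3×10⁻⁴ × 790 × 0.33 = 0.033891 m
1510–2380 m: 0.74×10⁻⁴ × 0.34 × 870 = 0.0218892 m
Δh = 0.08550 + 0.13356 + 0.033891 + 0.0218892 = 0.2748402 m ≈ 275 mm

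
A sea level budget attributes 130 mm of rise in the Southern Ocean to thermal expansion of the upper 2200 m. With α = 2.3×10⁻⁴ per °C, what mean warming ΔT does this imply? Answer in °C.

ΔT = Δh/(αH) = 0.13 / (2.3×10⁻⁴ × 2200) ≈ 0.2569 °C

ΔT ≈ 0.26 °C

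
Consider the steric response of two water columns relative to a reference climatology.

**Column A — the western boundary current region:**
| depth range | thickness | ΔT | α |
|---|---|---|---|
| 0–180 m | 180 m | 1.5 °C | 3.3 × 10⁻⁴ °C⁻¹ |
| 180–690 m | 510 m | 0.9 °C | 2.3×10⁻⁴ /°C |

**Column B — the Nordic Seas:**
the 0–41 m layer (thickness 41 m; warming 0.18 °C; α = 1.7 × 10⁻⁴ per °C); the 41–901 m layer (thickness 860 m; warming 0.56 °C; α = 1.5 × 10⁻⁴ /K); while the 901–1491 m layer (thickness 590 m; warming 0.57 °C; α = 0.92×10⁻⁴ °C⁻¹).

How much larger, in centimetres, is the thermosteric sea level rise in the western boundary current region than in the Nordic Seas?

A 0–180 m: 180 × 1.5 × 3.3×10⁻⁴ = 0.08910 m
A 180–690 m: 510 × 2.3×10⁻⁴ × 0.9 = 0.10557 m
A total: 0.19467 m
B 0.18 × 41 × 1.7×10⁻⁴ = 0.0012546 m
B Layer 2: 0.56 × 860 × 1.5×10⁻⁴ = 0.07224 m
B 901–1491 m: 0.92×10⁻⁴ × 0.57 × 590 = 0.0309396 m
B total: 0.1044342 m
Difference: 0.19467 − 0.1044342 = 0.0902358 m

9.02 cm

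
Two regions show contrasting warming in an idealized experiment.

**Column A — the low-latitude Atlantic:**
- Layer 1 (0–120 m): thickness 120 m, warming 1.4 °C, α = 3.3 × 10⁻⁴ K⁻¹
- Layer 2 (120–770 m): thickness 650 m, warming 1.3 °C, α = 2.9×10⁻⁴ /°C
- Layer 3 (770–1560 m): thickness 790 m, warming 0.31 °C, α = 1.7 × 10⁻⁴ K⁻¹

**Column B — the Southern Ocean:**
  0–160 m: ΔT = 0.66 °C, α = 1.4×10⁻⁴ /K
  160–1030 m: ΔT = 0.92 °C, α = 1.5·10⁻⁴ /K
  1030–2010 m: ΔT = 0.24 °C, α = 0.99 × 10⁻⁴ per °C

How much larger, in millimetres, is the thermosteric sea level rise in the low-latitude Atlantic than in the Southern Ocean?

A 120 × 1.4 × 3.3×10⁻⁴ = 0.05544 m
A Layer 2: 2.9×10⁻⁴ × 650 × 1.3 = 0.24505 m
A 770–1560 m: 790 × 0.31 × 1.7×10⁻⁴ = 0.041633 m
A total: 0.342123 m
B 160 × 1.4×10⁻⁴ × 0.66 = 0.014784 m
B Layer 2: 0.92 × 870 × 1.5×10⁻⁴ = 0.12006 m
B 0.99×10⁻⁴ × 0.24 × 980 = 0.0232848 m
B total: 0.1581288 m
Difference: 0.342123 − 0.1581288 = 0.1839942 m

180 mm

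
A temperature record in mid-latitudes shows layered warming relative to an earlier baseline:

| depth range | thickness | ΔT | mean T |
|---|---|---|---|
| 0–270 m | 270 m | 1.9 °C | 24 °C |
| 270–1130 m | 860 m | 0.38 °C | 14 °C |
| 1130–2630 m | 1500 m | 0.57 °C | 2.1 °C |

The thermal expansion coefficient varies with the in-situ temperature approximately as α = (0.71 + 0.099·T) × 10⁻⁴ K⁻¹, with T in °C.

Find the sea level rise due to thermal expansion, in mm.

Layer 1: α = (0.71 + 0.099×24)×10⁻⁴ = 3.086×10⁻⁴ K⁻¹
Layer 2: α = (0.71 + 0.099×14)×10⁻⁴ = 2.096×10⁻⁴ K⁻¹
Layer 3: α = (0.71 + 0.099×2.1)×10⁻⁴ = 0.9179×10⁻⁴ K⁻¹
Layer 1: 1.9 × 3.086×10⁻⁴ × 270 = 0.1583118 m
Layer 2: 0.38 × 2.096×10⁻⁴ × 860 = 0.06849728 m
Layer 3: 0.57 × 0.9179×10⁻⁴ × 1500 = 0.07848045 m
Δh = 0.1583118 + 0.06849728 + 0.07848045 = 0.30528953 m

Δh ≈ 305 mm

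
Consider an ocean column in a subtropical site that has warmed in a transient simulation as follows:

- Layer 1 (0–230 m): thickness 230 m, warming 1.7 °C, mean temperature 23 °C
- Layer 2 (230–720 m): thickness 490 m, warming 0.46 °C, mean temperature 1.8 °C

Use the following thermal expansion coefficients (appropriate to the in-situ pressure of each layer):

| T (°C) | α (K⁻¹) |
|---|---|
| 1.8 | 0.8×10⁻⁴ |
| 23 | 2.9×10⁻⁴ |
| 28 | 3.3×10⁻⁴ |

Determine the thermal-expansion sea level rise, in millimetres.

131 mm of thermosteric rise

Layer 1 at 23 °C → α = 2.9×10⁻⁴ K⁻¹
Layer 2 at 1.8 °C → α = 0.8×10⁻⁴ K⁻¹
230 × 2.9×10⁻⁴ × 1.7 = 0.11339 m
Layer 2: 490 × 0.46 × 0.8×10⁻⁴ = 0.018032 m
Δh = 0.11339 + 0.018032 = 0.131422 m ≈ 131 mm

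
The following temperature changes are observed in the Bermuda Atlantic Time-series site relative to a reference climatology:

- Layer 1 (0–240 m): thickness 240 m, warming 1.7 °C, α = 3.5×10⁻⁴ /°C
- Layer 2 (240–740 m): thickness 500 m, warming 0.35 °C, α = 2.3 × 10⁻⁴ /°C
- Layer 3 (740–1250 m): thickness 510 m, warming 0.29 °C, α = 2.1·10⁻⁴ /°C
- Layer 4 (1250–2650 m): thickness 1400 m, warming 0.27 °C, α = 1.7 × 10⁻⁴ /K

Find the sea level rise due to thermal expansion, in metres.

0.28 m

Layer 1: 1.7 × 3.5×10⁻⁴ × 240 = 0.14280 m
500 × 0.35 × 2.3×10⁻⁴ = 0.04025 m
0.29 × 2.1×10⁻⁴ × 510 = 0.031059 m
1400 × 1.7×10⁻⁴ × 0.27 = 0.06426 m
Δh = 0.14280 + 0.04025 + 0.031059 + 0.06426 = 0.278369 m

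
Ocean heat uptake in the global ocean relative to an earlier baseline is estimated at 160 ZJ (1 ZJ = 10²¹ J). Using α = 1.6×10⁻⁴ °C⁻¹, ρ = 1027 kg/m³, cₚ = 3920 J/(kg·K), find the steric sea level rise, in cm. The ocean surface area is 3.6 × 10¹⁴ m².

1.8 cm

Per unit area: Q = 160×10²¹ / (3.6×10¹⁴) ≈ 4.444×10⁸ J/m²
Δh = αQ/(ρcₚ) = 1.6×10⁻⁴ × 4.444×10⁸ / (1027 × 3920) ≈ 0.017662 m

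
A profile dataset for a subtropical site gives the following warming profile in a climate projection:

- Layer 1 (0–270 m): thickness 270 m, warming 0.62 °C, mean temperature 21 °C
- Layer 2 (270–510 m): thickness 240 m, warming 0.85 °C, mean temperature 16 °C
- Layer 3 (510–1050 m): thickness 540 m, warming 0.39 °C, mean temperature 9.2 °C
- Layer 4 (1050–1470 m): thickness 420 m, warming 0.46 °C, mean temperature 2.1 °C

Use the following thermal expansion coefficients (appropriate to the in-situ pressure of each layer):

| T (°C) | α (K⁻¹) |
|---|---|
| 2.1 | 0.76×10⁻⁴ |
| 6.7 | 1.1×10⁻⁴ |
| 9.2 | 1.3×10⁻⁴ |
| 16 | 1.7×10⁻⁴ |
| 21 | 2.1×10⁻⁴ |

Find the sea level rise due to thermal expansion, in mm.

Layer 1 at 21 °C → α = 2.1×10⁻⁴ K⁻¹
Layer 2 at 16 °C → α = 1.7×10⁻⁴ K⁻¹
Layer 3 at 9.2 °C → α = 1.3×10⁻⁴ K⁻¹
Layer 4 at 2.1 °C → α = 0.76×10⁻⁴ K⁻¹
Layer 1: 270 × 2.1×10⁻⁴ × 0.62 = 0.035154 m
Layer 2: 1.7×10⁻⁴ × 0.85 × 240 = 0.03468 m
Layer 3: 540 × 1.3×10⁻⁴ × 0.39 = 0.027378 m
1050–1470 m: 420 × 0.76×10⁻⁴ × 0.46 = 0.0146832 m
Δh = 0.035154 + 0.03468 + 0.027378 + 0.0146832 = 0.1118952 m ≈ 112 mm

about 112 mm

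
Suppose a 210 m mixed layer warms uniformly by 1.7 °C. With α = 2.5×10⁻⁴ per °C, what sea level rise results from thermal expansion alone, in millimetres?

Δh = αΔT·H = 2.5×10⁻⁴ × 1.7 × 210 = 0.08925 m

about 89.3 mm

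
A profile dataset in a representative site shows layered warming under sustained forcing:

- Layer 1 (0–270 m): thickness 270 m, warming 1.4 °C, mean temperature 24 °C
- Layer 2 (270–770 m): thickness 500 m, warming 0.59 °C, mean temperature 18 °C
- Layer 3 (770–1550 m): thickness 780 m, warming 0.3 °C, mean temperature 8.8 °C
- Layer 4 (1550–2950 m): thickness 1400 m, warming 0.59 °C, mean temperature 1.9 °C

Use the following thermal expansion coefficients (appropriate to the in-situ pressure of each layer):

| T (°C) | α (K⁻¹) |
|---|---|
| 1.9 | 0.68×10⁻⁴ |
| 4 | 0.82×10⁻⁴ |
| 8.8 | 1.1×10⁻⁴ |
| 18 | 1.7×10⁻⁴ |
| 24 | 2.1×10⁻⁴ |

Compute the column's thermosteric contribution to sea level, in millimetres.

about 211 mm

Layer 1 at 24 °C → α = 2.1×10⁻⁴ K⁻¹
Layer 2 at 18 °C → α = 1.7×10⁻⁴ K⁻¹
Layer 3 at 8.8 °C → α = 1.1×10⁻⁴ K⁻¹
Layer 4 at 1.9 °C → α = 0.68×10⁻⁴ K⁻¹
0–270 m: 2.1×10⁻⁴ × 1.4 × 270 = 0.07938 m
500 × 1.7×10⁻⁴ × 0.59 = 0.05015 m
770–1550 m: 780 × 1.1×10⁻⁴ × 0.3 = 0.02574 m
1550–2950 m: 0.59 × 0.68×10⁻⁴ × 1400 = 0.056168 m
Δh = 0.07938 + 0.05015 + 0.02574 + 0.056168 = 0.211438 m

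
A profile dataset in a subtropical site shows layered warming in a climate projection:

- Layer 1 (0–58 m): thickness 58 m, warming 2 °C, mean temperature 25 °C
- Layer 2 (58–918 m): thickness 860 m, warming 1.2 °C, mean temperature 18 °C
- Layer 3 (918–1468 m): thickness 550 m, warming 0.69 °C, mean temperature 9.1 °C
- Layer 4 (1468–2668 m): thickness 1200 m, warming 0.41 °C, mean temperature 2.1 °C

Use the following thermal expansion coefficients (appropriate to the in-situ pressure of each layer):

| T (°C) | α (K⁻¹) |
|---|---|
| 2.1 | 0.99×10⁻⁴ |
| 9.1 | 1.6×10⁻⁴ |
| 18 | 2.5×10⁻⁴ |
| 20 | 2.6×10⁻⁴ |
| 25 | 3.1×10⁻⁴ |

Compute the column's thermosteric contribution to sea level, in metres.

about 0.403 m

Layer 1 at 25 °C → α = 3.1×10⁻⁴ K⁻¹
Layer 2 at 18 °C → α = 2.5×10⁻⁴ K⁻¹
Layer 3 at 9.1 °C → α = 1.6×10⁻⁴ K⁻¹
Layer 4 at 2.1 °C → α = 0.99×10⁻⁴ K⁻¹
0–58 m: 2 × 58 × 3.1×10⁻⁴ = 0.03596 m
58–918 m: 1.2 × 2.5×10⁻⁴ × 860 = 0.25800 m
918–1468 m: 0.69 × 550 × 1.6×10⁻⁴ = 0.06072 m
1468–2668 m: 0.99×10⁻⁴ × 0.41 × 1200 = 0.048708 m
Δh = 0.03596 + 0.25800 + 0.06072 + 0.048708 = 0.403388 m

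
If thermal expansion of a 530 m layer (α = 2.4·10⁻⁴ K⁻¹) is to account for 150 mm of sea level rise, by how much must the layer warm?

about 1.18 K

ΔT = Δh/(αH) = 0.15 / (2.4×10⁻⁴ × 530) ≈ 1.179 K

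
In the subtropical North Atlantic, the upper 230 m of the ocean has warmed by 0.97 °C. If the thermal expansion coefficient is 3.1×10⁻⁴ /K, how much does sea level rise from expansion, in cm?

Δh = αΔT·H = 3.1×10⁻⁴ × 0.97 × 230 = 0.069161 m

6.92 cm of thermosteric rise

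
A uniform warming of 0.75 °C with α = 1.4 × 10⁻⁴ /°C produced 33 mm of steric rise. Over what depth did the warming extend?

about 314 m

H = Δh/(αΔT) = 0.033 / (1.4×10⁻⁴ × 0.75) ≈ 314.3 m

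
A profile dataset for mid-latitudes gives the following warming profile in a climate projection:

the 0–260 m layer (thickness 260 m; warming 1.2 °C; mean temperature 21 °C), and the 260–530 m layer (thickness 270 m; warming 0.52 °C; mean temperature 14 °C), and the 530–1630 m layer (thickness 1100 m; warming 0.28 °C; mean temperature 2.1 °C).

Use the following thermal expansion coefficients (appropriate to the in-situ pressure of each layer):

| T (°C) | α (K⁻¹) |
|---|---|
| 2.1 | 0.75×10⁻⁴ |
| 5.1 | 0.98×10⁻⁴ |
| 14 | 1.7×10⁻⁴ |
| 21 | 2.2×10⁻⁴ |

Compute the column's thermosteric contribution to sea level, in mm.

Layer 1 at 21 °C → α = 2.2×10⁻⁴ K⁻¹
Layer 2 at 14 °C → α = 1.7×10⁻⁴ K⁻¹
Layer 3 at 2.1 °C → α = 0.75×10⁻⁴ K⁻¹
2.2×10⁻⁴ × 260 × 1.2 = 0.06864 m
260–530 m: 0.52 × 1.7×10⁻⁴ × 270 = 0.023868 m
Layer 3: 1100 × 0.28 × 0.75×10⁻⁴ = 0.02310 m
Δh = 0.06864 + 0.023868 + 0.02310 = 0.115608 m

Δh = 116 mm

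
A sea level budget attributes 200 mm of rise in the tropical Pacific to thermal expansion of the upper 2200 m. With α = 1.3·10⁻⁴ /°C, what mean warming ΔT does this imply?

ΔT = Δh/(αH) = 0.2 / (1.3×10⁻⁴ × 2200) ≈ 0.6993 °C

about 0.699 °C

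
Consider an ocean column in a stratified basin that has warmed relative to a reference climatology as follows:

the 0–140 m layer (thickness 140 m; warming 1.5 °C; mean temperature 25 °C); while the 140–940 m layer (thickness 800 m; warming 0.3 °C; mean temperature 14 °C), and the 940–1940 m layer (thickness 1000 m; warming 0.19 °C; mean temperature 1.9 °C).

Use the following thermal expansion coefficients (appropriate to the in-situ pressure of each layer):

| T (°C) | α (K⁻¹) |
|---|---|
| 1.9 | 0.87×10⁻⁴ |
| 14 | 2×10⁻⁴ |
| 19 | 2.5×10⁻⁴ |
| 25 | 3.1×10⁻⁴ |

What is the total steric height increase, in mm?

Layer 1 at 25 °C → α = 3.1×10⁻⁴ K⁻¹
Layer 2 at 14 °C → α = 2×10⁻⁴ K⁻¹
Layer 3 at 1.9 °C → α = 0.87×10⁻⁴ K⁻¹
0–140 m: 3.1×10⁻⁴ × 140 × 1.5 = 0.06510 m
Layer 2: 2×10⁻⁴ × 0.3 × 800 = 0.04800 m
1000 × 0.19 × 0.87×10⁻⁴ = 0.01653 m
Δh = 0.06510 + 0.04800 + 0.01653 = 0.12963 m ≈ 130 mm

Δh ≈ 130 mm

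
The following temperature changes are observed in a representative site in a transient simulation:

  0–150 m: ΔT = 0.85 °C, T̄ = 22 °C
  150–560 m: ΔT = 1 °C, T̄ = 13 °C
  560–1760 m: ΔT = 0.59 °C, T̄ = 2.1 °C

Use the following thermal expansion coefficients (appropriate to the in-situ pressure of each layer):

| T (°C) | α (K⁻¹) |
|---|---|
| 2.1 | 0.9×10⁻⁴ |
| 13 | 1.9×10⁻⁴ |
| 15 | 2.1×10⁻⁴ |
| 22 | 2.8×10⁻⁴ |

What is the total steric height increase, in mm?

180 mm of thermosteric rise

Layer 1 at 22 °C → α = 2.8×10⁻⁴ K⁻¹
Layer 2 at 13 °C → α = 1.9×10⁻⁴ K⁻¹
Layer 3 at 2.1 °C → α = 0.9×10⁻⁴ K⁻¹
Layer 1: 0.85 × 150 × 2.8×10⁻⁴ = 0.03570 m
1.9×10⁻⁴ × 1 × 410 = 0.07790 m
0.59 × 1200 × 0.9×10⁻⁴ = 0.06372 m
Δh = 0.03570 + 0.07790 + 0.06372 = 0.17732 m ≈ 180 mm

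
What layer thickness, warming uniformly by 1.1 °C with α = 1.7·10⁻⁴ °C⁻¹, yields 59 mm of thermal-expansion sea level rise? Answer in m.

H ≈ 320 m

H = Δh/(αΔT) = 0.059 / (1.7×10⁻⁴ × 1.1) ≈ 315.5 m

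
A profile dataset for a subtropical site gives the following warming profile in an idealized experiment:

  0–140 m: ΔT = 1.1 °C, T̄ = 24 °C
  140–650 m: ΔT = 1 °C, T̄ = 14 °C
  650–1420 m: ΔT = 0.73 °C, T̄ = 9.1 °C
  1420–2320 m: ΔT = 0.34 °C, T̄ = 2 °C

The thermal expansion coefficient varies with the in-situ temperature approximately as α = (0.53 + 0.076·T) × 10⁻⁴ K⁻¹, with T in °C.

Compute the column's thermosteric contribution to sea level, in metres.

0.207 m

Layer 1: α = (0.53 + 0.076×24)×10⁻⁴ = 2.354×10⁻⁴ K⁻¹
Layer 2: α = (0.53 + 0.076×14)×10⁻⁴ = 1.594×10⁻⁴ K⁻¹
Layer 3: α = (0.53 + 0.076×9.1)×10⁻⁴ = 1.2216×10⁻⁴ K⁻¹
Layer 4: α = (0.53 + 0.076×2)×10⁻⁴ = 0.682×10⁻⁴ K⁻¹
0–140 m: 2.354×10⁻⁴ × 1.1 × 140 = 0.0362516 m
1.594×10⁻⁴ × 1 × 510 = 0.081294 m
650–1420 m: 0.73 × 770 × 1.2216×10⁻⁴ = 0.068666136 m
Layer 4: 900 × 0.682×10⁻⁴ × 0.34 = 0.0208692 m
Δh = 0.0362516 + 0.081294 + 0.068666136 + 0.0208692 = 0.207080936 m ≈ 0.207 m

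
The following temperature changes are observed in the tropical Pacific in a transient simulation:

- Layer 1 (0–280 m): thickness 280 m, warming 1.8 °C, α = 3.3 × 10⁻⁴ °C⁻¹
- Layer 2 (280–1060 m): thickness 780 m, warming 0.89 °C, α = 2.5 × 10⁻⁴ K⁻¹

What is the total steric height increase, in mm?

Δh = 340 mm

3.3×10⁻⁴ × 280 × 1.8 = 0.16632 m
780 × 2.5×10⁻⁴ × 0.89 = 0.17355 m
Δh = 0.16632 + 0.17355 = 0.33987 m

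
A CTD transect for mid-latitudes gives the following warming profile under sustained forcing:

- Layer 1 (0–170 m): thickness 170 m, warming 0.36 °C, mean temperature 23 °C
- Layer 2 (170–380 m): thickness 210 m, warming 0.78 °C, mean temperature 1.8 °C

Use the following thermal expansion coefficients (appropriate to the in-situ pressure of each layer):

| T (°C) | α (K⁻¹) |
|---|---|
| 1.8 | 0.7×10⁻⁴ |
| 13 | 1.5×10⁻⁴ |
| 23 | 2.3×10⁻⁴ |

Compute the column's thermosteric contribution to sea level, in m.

0.026 m

Layer 1 at 23 °C → α = 2.3×10⁻⁴ K⁻¹
Layer 2 at 1.8 °C → α = 0.7×10⁻⁴ K⁻¹
0.36 × 170 × 2.3×10⁻⁴ = 0.014076 m
Layer 2: 210 × 0.78 × 0.7×10⁻⁴ = 0.011466 m
Δh = 0.014076 + 0.011466 = 0.025542 m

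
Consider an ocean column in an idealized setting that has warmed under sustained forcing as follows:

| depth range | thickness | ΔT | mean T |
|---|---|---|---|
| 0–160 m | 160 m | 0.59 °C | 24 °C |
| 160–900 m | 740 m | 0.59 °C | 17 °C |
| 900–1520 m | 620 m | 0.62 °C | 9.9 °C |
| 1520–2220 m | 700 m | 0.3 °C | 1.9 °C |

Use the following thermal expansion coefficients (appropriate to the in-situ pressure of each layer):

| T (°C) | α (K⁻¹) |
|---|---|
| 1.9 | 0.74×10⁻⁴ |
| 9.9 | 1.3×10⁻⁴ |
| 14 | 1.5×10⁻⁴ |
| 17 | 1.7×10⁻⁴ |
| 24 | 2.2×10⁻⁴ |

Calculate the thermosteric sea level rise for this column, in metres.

about 0.16 m

Layer 1 at 24 °C → α = 2.2×10⁻⁴ K⁻¹
Layer 2 at 17 °C → α = 1.7×10⁻⁴ K⁻¹
Layer 3 at 9.9 °C → α = 1.3×10⁻⁴ K⁻¹
Layer 4 at 1.9 °C → α = 0.74×10⁻⁴ K⁻¹
0–160 m: 2.2×10⁻⁴ × 0.59 × 160 = 0.020768 m
160–900 m: 1.7×10⁻⁴ × 0.59 × 740 = 0.074222 m
900–1520 m: 1.3×10⁻⁴ × 0.62 × 620 = 0.049972 m
1520–2220 m: 0.74×10⁻⁴ × 700 × 0.3 = 0.01554 m
Δh = 0.020768 + 0.074222 + 0.049972 + 0.01554 = 0.160502 m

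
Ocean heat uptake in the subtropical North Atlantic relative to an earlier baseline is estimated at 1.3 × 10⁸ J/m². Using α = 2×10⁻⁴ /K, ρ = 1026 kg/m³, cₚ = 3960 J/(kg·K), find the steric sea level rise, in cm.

0.640 cm of thermosteric rise

Δh = αQ/(ρcₚ) = 2×10⁻⁴ × 1.3×10⁸ / (1026 × 3960) ≈ 0.0063993 m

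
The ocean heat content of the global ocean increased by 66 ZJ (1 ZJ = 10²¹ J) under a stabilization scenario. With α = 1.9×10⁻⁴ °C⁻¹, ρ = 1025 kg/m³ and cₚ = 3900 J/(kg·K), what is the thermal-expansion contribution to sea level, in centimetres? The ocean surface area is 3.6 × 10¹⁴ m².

Per unit area: Q = 66×10²¹ / (3.6×10¹⁴) ≈ 1.833×10⁸ J/m²
Δh = αQ/(ρcₚ) = 1.9×10⁻⁴ × 1.833×10⁸ / (1025 × 3900) ≈ 0.0087122 m

Δh = 0.871 cm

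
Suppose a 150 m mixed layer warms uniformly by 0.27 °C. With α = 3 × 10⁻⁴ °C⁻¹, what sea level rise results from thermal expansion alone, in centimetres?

Δh = αΔT·H = 3×10⁻⁴ × 0.27 × 150 = 0.01215 m

1.22 cm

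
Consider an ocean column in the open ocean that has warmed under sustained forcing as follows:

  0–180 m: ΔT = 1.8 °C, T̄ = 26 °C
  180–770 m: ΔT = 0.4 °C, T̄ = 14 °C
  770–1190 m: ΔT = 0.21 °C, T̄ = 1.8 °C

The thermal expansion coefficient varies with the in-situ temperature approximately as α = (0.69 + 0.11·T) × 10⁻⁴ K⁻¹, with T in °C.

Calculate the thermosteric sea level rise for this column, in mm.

175 mm of thermosteric rise

Layer 1: α = (0.69 + 0.11×26)×10⁻⁴ = 3.55×10⁻⁴ K⁻¹
Layer 2: α = (0.69 + 0.11×14)×10⁻⁴ = 2.23×10⁻⁴ K⁻¹
Layer 3: α = (0.69 + 0.11×1.8)×10⁻⁴ = 0.888×10⁻⁴ K⁻¹
Layer 1: 3.55×10⁻⁴ × 180 × 1.8 = 0.11502 m
Layer 2: 2.23×10⁻⁴ × 590 × 0.4 = 0.052628 m
0.888×10⁻⁴ × 420 × 0.21 = 0.00783216 m
Δh = 0.11502 + 0.052628 + 0.00783216 = 0.17548016 m ≈ 175 mm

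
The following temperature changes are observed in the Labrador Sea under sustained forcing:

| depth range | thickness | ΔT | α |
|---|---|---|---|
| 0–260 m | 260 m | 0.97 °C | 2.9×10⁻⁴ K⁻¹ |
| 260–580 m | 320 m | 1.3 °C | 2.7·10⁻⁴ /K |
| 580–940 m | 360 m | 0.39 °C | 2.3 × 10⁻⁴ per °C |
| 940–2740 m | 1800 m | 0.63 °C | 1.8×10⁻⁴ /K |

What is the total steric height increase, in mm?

260 × 2.9×10⁻⁴ × 0.97 = 0.073138 m
260–580 m: 1.3 × 2.7×10⁻⁴ × 320 = 0.11232 m
2.3×10⁻⁴ × 0.39 × 360 = 0.032292 m
940–2740 m: 1800 × 1.8×10⁻⁴ × 0.63 = 0.20412 m
Δh = 0.073138 + 0.11232 + 0.032292 + 0.20412 = 0.42187 m ≈ 420 mm

420 mm of thermosteric rise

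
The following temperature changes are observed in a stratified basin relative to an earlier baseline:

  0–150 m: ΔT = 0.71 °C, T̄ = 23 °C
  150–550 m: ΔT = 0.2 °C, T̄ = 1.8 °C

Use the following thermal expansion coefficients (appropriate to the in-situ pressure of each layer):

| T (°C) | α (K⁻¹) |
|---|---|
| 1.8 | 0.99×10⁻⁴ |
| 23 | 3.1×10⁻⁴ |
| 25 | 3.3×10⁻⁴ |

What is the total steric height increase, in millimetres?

Layer 1 at 23 °C → α = 3.1×10⁻⁴ K⁻¹
Layer 2 at 1.8 °C → α = 0.99×10⁻⁴ K⁻¹
0–150 m: 3.1×10⁻⁴ × 0.71 × 150 = 0.033015 m
0.2 × 0.99×10⁻⁴ × 400 = 0.00792 m
Δh = 0.033015 + 0.00792 = 0.040935 m ≈ 40.9 mm

Δh = 40.9 mm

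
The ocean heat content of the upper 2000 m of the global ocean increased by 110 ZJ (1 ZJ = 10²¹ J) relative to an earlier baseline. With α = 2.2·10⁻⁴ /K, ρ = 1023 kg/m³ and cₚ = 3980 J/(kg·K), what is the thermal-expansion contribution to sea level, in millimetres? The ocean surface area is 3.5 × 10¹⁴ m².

17 mm of thermosteric rise

Per unit area: Q = 110×10²¹ / (3.5×10¹⁴) ≈ 3.143×10⁸ J/m²
Δh = αQ/(ρcₚ) = 2.2×10⁻⁴ × 3.143×10⁸ / (1023 × 3980) ≈ 0.016983 m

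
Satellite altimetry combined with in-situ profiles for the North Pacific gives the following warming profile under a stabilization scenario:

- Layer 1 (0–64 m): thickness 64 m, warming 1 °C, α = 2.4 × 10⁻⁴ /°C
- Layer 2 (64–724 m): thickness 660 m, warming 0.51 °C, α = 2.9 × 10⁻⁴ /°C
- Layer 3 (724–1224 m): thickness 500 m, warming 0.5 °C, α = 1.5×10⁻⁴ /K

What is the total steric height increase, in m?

0–64 m: 1 × 2.4×10⁻⁴ × 64 = 0.01536 m
Layer 2: 660 × 0.51 × 2.9×10⁻⁴ = 0.097614 m
Layer 3: 1.5×10⁻⁴ × 0.5 × 500 = 0.03750 m
Δh = 0.01536 + 0.097614 + 0.03750 = 0.150474 m ≈ 0.150 m

0.150 m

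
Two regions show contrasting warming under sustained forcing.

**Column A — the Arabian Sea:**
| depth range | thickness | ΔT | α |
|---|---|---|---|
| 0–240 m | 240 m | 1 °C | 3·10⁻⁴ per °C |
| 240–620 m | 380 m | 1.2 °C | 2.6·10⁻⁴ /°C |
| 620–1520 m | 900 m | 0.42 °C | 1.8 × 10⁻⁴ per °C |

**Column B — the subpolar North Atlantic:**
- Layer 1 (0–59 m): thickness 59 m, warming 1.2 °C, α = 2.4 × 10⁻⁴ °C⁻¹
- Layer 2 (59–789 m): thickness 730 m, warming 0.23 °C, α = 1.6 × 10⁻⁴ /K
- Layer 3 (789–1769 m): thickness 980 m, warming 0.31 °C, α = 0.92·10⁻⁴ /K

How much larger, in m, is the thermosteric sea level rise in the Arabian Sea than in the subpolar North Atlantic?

0.19 m

A 240 × 3×10⁻⁴ × 1 = 0.07200 m
A 2.6×10⁻⁴ × 1.2 × 380 = 0.11856 m
A Layer 3: 0.42 × 900 × 1.8×10⁻⁴ = 0.06804 m
A total: 0.25860 m
B 0–59 m: 59 × 1.2 × 2.4×10⁻⁴ = 0.016992 m
B Layer 2: 730 × 1.6×10⁻⁴ × 0.23 = 0.026864 m
B 980 × 0.31 × 0.92×10⁻⁴ = 0.0279496 m
B total: 0.0718056 m
Difference: 0.25860 − 0.0718056 = 0.1867944 m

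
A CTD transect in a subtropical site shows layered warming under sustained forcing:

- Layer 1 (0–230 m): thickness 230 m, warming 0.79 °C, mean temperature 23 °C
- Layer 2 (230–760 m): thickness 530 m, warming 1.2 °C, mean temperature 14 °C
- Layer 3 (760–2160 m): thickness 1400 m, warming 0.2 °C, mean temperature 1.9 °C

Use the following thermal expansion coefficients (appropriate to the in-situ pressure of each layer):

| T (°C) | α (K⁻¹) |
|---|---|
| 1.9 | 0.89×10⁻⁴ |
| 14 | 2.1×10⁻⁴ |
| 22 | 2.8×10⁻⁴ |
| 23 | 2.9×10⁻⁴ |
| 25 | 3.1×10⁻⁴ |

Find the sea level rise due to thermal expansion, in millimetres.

Layer 1 at 23 °C → α = 2.9×10⁻⁴ K⁻¹
Layer 2 at 14 °C → α = 2.1×10⁻⁴ K⁻¹
Layer 3 at 1.9 °C → α = 0.89×10⁻⁴ K⁻¹
0.79 × 230 × 2.9×10⁻⁴ = 0.052693 m
2.1×10⁻⁴ × 530 × 1.2 = 0.13356 m
Layer 3: 1400 × 0.89×10⁻⁴ × 0.2 = 0.02492 m
Δh = 0.052693 + 0.13356 + 0.02492 = 0.211173 m

Δh = 211 mm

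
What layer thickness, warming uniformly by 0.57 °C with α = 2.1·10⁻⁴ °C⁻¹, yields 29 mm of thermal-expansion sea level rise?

about 242 m

H = Δh/(αΔT) = 0.029 / (2.1×10⁻⁴ × 0.57) ≈ 242.3 m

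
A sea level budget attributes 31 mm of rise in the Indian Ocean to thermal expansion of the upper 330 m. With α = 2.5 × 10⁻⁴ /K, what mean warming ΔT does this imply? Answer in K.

ΔT ≈ 0.376 K

ΔT = Δh/(αH) = 0.031 / (2.5×10⁻⁴ × 330) ≈ 0.3758 K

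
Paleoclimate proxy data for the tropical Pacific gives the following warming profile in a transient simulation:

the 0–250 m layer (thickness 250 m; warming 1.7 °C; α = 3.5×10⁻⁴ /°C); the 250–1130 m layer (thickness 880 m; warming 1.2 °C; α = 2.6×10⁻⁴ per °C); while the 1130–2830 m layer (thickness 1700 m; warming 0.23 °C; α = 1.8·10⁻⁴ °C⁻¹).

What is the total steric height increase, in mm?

about 494 mm

250 × 3.5×10⁻⁴ × 1.7 = 0.14875 m
250–1130 m: 1.2 × 2.6×10⁻⁴ × 880 = 0.27456 m
1.8×10⁻⁴ × 1700 × 0.23 = 0.07038 m
Δh = 0.14875 + 0.27456 + 0.07038 = 0.49369 m ≈ 494 mm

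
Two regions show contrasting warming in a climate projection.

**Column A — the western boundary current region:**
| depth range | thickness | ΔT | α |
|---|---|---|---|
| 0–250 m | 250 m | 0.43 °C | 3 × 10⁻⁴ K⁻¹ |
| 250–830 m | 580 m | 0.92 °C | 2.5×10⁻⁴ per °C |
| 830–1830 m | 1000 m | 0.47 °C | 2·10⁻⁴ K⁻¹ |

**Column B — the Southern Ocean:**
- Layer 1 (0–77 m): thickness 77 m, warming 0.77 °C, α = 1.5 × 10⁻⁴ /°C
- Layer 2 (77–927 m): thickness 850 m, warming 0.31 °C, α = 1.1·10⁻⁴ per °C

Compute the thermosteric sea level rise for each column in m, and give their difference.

Δh_A ≈ 0.26 m, Δh_B ≈ 0.038 m; difference ≈ 0.22 m

A Layer 1: 0.43 × 3×10⁻⁴ × 250 = 0.03225 m
A Layer 2: 0.92 × 2.5×10⁻⁴ × 580 = 0.13340 m
A Layer 3: 0.47 × 2×10⁻⁴ × 1000 = 0.09400 m
A total: 0.25965 m
B Layer 1: 0.77 × 1.5×10⁻⁴ × 77 = 0.0088935 m
B 1.1×10⁻⁴ × 850 × 0.31 = 0.028985 m
B total: 0.0378785 m
Difference: 0.25965 − 0.0378785 = 0.2217715 m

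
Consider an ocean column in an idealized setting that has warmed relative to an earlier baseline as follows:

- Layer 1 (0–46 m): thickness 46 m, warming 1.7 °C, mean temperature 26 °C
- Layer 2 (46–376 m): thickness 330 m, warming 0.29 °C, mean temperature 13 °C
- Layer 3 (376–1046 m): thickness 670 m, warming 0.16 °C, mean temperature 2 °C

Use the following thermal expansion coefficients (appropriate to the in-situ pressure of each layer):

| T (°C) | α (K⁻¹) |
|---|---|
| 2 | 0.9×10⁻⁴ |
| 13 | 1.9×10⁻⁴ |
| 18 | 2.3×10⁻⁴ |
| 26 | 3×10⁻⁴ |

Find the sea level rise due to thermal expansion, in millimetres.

Layer 1 at 26 °C → α = 3×10⁻⁴ K⁻¹
Layer 2 at 13 °C → α = 1.9×10⁻⁴ K⁻¹
Layer 3 at 2 °C → α = 0.9×10⁻⁴ K⁻¹
Layer 1: 46 × 1.7 × 3×10⁻⁴ = 0.02346 m
Layer 2: 330 × 0.29 × 1.9×10⁻⁴ = 0.018183 m
376–1046 m: 670 × 0.9×10⁻⁴ × 0.16 = 0.009648 m
Δh = 0.02346 + 0.018183 + 0.009648 = 0.051291 m

51 mm of thermosteric rise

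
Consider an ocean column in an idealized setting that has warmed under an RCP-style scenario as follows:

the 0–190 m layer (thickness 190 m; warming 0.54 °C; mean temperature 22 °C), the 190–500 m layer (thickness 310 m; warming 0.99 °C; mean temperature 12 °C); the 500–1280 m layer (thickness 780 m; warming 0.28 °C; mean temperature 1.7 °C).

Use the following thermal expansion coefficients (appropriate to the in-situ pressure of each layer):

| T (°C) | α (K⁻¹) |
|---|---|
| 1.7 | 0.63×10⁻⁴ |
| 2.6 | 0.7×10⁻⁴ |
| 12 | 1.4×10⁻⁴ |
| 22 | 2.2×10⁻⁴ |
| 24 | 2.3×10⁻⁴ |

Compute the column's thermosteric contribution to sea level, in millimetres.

about 79 mm

Layer 1 at 22 °C → α = 2.2×10⁻⁴ K⁻¹
Layer 2 at 12 °C → α = 1.4×10⁻⁴ K⁻¹
Layer 3 at 1.7 °C → α = 0.63×10⁻⁴ K⁻¹
Layer 1: 0.54 × 190 × 2.2×10⁻⁴ = 0.022572 m
190–500 m: 0.99 × 1.4×10⁻⁴ × 310 = 0.042966 m
Layer 3: 0.28 × 0.63×10⁻⁴ × 780 = 0.0137592 m
Δh = 0.022572 + 0.042966 + 0.0137592 = 0.0792972 m ≈ 79 mm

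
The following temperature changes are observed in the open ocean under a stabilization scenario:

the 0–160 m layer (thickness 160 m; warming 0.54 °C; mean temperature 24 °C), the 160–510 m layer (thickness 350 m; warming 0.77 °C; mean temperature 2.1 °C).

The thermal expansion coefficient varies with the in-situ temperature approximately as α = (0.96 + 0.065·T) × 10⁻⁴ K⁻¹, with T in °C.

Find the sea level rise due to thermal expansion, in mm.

Layer 1: α = (0.96 + 0.065×24)×10⁻⁴ = 2.52×10⁻⁴ K⁻¹
Layer 2: α = (0.96 + 0.065×2.1)×10⁻⁴ = 1.0965×10⁻⁴ K⁻¹
0–160 m: 0.54 × 2.52×10⁻⁴ × 160 = 0.0217728 m
160–510 m: 0.77 × 1.0965×10⁻⁴ × 350 = 0.029550675 m
Δh = 0.0217728 + 0.029550675 = 0.051323475 m

Δh ≈ 51 mm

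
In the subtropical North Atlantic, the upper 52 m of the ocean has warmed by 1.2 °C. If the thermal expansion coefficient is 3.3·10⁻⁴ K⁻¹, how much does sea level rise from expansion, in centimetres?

Δh = αΔT·H = 3.3×10⁻⁴ × 1.2 × 52 = 0.020592 m

Δh ≈ 2.06 cm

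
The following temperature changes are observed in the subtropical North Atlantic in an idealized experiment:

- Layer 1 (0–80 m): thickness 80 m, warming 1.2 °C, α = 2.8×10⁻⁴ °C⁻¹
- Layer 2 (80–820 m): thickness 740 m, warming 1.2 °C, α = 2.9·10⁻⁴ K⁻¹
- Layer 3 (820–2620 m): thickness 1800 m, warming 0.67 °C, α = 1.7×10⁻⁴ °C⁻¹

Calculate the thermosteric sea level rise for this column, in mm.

80 × 1.2 × 2.8×10⁻⁴ = 0.02688 m
Layer 2: 740 × 1.2 × 2.9×10⁻⁴ = 0.25752 m
820–2620 m: 0.67 × 1800 × 1.7×10⁻⁴ = 0.20502 m
Δh = 0.02688 + 0.25752 + 0.20502 = 0.48942 m ≈ 490 mm

about 490 mm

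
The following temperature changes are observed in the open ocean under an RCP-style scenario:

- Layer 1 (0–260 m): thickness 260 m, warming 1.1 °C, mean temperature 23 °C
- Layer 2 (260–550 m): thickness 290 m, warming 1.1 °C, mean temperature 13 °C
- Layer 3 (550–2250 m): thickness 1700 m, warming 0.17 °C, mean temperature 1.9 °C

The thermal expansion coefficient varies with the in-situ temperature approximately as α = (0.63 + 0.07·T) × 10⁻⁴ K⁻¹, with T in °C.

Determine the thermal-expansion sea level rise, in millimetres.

Layer 1: α = (0.63 + 0.07×23)×10⁻⁴ = 2.24×10⁻⁴ K⁻¹
Layer 2: α = (0.63 + 0.07×13)×10⁻⁴ = 1.54×10⁻⁴ K⁻¹
Layer 3: α = (0.63 + 0.07×1.9)×10⁻⁴ = 0.763×10⁻⁴ K⁻¹
Layer 1: 1.1 × 260 × 2.24×10⁻⁴ = 0.064064 m
260–550 m: 1.1 × 1.54×10⁻⁴ × 290 = 0.049126 m
0.763×10⁻⁴ × 0.17 × 1700 = 0.0220507 m
Δh = 0.064064 + 0.049126 + 0.0220507 = 0.1352407 m

Δh ≈ 135 mm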